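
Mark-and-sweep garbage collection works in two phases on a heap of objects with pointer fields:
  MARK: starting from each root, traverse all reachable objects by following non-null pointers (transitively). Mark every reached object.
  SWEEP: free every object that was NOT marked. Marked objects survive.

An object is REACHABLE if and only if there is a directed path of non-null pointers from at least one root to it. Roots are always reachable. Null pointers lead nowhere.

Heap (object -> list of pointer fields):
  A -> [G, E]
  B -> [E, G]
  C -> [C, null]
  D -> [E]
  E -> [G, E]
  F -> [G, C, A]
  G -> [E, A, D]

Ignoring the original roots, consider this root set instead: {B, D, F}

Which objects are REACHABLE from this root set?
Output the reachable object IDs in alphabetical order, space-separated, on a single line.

Answer: A B C D E F G

Derivation:
Roots: B D F
Mark B: refs=E G, marked=B
Mark D: refs=E, marked=B D
Mark F: refs=G C A, marked=B D F
Mark E: refs=G E, marked=B D E F
Mark G: refs=E A D, marked=B D E F G
Mark C: refs=C null, marked=B C D E F G
Mark A: refs=G E, marked=A B C D E F G
Unmarked (collected): (none)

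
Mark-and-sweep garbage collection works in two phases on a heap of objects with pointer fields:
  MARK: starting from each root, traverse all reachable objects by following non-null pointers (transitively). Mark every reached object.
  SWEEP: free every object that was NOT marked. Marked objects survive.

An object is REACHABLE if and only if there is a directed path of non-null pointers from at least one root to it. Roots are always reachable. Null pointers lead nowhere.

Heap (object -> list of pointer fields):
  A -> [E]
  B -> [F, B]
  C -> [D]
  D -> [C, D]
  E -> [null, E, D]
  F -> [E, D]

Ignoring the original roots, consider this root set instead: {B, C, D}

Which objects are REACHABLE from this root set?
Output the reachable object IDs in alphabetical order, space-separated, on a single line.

Answer: B C D E F

Derivation:
Roots: B C D
Mark B: refs=F B, marked=B
Mark C: refs=D, marked=B C
Mark D: refs=C D, marked=B C D
Mark F: refs=E D, marked=B C D F
Mark E: refs=null E D, marked=B C D E F
Unmarked (collected): A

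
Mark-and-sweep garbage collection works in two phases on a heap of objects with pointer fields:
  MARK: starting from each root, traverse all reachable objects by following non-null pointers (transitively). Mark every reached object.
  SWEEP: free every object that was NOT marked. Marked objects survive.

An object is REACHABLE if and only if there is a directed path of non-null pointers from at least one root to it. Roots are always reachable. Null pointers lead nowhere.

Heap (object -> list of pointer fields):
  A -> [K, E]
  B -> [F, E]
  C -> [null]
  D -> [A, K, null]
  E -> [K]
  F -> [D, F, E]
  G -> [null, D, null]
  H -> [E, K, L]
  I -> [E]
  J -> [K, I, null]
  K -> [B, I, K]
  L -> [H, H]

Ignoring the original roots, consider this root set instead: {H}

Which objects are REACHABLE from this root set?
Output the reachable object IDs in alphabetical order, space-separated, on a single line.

Roots: H
Mark H: refs=E K L, marked=H
Mark E: refs=K, marked=E H
Mark K: refs=B I K, marked=E H K
Mark L: refs=H H, marked=E H K L
Mark B: refs=F E, marked=B E H K L
Mark I: refs=E, marked=B E H I K L
Mark F: refs=D F E, marked=B E F H I K L
Mark D: refs=A K null, marked=B D E F H I K L
Mark A: refs=K E, marked=A B D E F H I K L
Unmarked (collected): C G J

Answer: A B D E F H I K L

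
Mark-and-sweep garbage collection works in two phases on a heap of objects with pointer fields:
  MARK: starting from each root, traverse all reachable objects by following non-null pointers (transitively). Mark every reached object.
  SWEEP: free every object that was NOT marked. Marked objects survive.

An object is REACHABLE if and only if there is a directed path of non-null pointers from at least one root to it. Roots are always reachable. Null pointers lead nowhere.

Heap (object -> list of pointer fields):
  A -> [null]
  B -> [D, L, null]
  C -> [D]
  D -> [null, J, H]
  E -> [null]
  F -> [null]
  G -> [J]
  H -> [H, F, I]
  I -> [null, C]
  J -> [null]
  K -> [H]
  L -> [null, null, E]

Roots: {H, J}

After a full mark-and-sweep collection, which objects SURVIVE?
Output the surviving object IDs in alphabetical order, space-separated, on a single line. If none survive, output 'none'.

Roots: H J
Mark H: refs=H F I, marked=H
Mark J: refs=null, marked=H J
Mark F: refs=null, marked=F H J
Mark I: refs=null C, marked=F H I J
Mark C: refs=D, marked=C F H I J
Mark D: refs=null J H, marked=C D F H I J
Unmarked (collected): A B E G K L

Answer: C D F H I J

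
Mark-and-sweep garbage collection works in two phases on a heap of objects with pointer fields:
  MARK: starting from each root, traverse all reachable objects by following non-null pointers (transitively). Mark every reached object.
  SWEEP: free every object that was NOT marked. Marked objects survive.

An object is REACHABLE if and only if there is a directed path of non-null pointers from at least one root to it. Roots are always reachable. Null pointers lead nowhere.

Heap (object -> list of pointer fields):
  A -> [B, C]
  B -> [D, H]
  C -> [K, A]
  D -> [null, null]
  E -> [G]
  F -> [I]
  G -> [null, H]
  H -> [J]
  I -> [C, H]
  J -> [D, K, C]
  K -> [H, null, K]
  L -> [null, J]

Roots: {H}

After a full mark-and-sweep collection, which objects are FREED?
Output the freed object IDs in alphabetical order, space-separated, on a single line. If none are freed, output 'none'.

Answer: E F G I L

Derivation:
Roots: H
Mark H: refs=J, marked=H
Mark J: refs=D K C, marked=H J
Mark D: refs=null null, marked=D H J
Mark K: refs=H null K, marked=D H J K
Mark C: refs=K A, marked=C D H J K
Mark A: refs=B C, marked=A C D H J K
Mark B: refs=D H, marked=A B C D H J K
Unmarked (collected): E F G I L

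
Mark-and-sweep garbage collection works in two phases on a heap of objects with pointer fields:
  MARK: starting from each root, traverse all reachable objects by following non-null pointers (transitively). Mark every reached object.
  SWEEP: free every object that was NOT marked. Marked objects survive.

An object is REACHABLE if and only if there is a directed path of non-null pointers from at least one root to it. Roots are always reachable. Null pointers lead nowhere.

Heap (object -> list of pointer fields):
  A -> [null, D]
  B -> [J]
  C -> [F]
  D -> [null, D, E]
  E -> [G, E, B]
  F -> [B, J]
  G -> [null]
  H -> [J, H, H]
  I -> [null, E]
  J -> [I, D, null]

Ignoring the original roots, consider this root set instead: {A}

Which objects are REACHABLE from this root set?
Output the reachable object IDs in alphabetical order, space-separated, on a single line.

Roots: A
Mark A: refs=null D, marked=A
Mark D: refs=null D E, marked=A D
Mark E: refs=G E B, marked=A D E
Mark G: refs=null, marked=A D E G
Mark B: refs=J, marked=A B D E G
Mark J: refs=I D null, marked=A B D E G J
Mark I: refs=null E, marked=A B D E G I J
Unmarked (collected): C F H

Answer: A B D E G I J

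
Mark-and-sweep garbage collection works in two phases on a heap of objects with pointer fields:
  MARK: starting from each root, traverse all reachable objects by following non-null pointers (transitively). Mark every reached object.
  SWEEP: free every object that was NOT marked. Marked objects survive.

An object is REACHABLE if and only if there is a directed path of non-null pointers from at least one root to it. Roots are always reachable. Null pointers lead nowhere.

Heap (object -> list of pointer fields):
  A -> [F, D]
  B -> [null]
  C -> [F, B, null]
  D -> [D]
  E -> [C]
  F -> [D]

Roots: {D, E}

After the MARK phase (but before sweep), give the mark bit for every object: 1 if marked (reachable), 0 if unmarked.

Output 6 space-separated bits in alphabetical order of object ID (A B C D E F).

Answer: 0 1 1 1 1 1

Derivation:
Roots: D E
Mark D: refs=D, marked=D
Mark E: refs=C, marked=D E
Mark C: refs=F B null, marked=C D E
Mark F: refs=D, marked=C D E F
Mark B: refs=null, marked=B C D E F
Unmarked (collected): A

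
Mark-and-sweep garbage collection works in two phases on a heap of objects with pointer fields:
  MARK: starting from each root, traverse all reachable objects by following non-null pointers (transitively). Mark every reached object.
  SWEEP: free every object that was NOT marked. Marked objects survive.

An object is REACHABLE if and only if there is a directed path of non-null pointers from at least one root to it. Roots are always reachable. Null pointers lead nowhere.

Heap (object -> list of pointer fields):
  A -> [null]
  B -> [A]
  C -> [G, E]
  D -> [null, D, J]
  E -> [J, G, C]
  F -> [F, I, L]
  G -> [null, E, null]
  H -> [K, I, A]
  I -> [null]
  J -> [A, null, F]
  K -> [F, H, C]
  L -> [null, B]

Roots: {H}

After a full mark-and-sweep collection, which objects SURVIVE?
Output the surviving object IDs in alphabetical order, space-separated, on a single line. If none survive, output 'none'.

Roots: H
Mark H: refs=K I A, marked=H
Mark K: refs=F H C, marked=H K
Mark I: refs=null, marked=H I K
Mark A: refs=null, marked=A H I K
Mark F: refs=F I L, marked=A F H I K
Mark C: refs=G E, marked=A C F H I K
Mark L: refs=null B, marked=A C F H I K L
Mark G: refs=null E null, marked=A C F G H I K L
Mark E: refs=J G C, marked=A C E F G H I K L
Mark B: refs=A, marked=A B C E F G H I K L
Mark J: refs=A null F, marked=A B C E F G H I J K L
Unmarked (collected): D

Answer: A B C E F G H I J K L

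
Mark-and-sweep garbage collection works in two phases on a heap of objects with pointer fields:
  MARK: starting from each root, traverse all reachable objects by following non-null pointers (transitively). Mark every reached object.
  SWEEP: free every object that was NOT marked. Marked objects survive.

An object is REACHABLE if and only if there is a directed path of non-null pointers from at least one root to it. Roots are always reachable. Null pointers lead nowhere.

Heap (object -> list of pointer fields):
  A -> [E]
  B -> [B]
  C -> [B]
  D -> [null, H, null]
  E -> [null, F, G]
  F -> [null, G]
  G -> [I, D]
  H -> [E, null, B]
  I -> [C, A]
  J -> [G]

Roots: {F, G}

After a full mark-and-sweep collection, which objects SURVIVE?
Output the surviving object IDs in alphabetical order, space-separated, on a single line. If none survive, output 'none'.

Answer: A B C D E F G H I

Derivation:
Roots: F G
Mark F: refs=null G, marked=F
Mark G: refs=I D, marked=F G
Mark I: refs=C A, marked=F G I
Mark D: refs=null H null, marked=D F G I
Mark C: refs=B, marked=C D F G I
Mark A: refs=E, marked=A C D F G I
Mark H: refs=E null B, marked=A C D F G H I
Mark B: refs=B, marked=A B C D F G H I
Mark E: refs=null F G, marked=A B C D E F G H I
Unmarked (collected): J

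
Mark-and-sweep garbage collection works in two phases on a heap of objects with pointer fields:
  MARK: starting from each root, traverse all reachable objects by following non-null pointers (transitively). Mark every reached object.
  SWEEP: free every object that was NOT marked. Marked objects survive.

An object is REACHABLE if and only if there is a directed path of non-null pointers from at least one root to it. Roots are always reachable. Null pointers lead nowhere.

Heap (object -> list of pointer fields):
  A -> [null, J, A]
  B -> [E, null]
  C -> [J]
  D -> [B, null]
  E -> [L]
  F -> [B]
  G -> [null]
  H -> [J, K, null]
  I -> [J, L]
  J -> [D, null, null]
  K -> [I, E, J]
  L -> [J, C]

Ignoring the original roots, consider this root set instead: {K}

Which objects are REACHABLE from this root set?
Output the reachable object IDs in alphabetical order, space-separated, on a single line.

Roots: K
Mark K: refs=I E J, marked=K
Mark I: refs=J L, marked=I K
Mark E: refs=L, marked=E I K
Mark J: refs=D null null, marked=E I J K
Mark L: refs=J C, marked=E I J K L
Mark D: refs=B null, marked=D E I J K L
Mark C: refs=J, marked=C D E I J K L
Mark B: refs=E null, marked=B C D E I J K L
Unmarked (collected): A F G H

Answer: B C D E I J K L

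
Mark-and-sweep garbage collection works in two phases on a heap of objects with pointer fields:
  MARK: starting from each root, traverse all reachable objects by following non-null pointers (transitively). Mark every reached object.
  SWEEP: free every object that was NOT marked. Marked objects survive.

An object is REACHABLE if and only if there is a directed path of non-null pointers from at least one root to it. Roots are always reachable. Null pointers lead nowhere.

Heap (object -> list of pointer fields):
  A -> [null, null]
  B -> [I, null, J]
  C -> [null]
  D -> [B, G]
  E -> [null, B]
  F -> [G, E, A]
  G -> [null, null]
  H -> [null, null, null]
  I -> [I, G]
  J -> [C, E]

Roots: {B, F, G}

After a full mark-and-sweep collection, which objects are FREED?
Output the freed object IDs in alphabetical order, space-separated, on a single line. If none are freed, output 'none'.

Answer: D H

Derivation:
Roots: B F G
Mark B: refs=I null J, marked=B
Mark F: refs=G E A, marked=B F
Mark G: refs=null null, marked=B F G
Mark I: refs=I G, marked=B F G I
Mark J: refs=C E, marked=B F G I J
Mark E: refs=null B, marked=B E F G I J
Mark A: refs=null null, marked=A B E F G I J
Mark C: refs=null, marked=A B C E F G I J
Unmarked (collected): D H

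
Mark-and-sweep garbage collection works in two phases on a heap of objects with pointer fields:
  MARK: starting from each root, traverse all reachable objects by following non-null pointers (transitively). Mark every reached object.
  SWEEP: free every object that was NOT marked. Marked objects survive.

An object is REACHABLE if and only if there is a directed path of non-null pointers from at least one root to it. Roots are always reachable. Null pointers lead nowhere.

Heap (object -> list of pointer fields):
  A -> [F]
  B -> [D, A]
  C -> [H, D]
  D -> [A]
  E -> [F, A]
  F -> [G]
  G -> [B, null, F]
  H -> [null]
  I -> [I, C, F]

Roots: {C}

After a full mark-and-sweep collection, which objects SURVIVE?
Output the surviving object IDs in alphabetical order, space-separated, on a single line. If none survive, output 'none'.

Roots: C
Mark C: refs=H D, marked=C
Mark H: refs=null, marked=C H
Mark D: refs=A, marked=C D H
Mark A: refs=F, marked=A C D H
Mark F: refs=G, marked=A C D F H
Mark G: refs=B null F, marked=A C D F G H
Mark B: refs=D A, marked=A B C D F G H
Unmarked (collected): E I

Answer: A B C D F G H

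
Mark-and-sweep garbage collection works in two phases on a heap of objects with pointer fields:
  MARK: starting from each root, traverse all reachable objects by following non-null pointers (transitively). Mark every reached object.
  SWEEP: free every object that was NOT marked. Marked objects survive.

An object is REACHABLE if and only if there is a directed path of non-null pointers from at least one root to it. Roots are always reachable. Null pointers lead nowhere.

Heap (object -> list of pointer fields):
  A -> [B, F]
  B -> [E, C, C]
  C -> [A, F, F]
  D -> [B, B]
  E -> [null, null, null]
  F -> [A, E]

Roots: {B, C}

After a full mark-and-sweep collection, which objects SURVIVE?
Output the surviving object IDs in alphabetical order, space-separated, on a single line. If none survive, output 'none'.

Roots: B C
Mark B: refs=E C C, marked=B
Mark C: refs=A F F, marked=B C
Mark E: refs=null null null, marked=B C E
Mark A: refs=B F, marked=A B C E
Mark F: refs=A E, marked=A B C E F
Unmarked (collected): D

Answer: A B C E F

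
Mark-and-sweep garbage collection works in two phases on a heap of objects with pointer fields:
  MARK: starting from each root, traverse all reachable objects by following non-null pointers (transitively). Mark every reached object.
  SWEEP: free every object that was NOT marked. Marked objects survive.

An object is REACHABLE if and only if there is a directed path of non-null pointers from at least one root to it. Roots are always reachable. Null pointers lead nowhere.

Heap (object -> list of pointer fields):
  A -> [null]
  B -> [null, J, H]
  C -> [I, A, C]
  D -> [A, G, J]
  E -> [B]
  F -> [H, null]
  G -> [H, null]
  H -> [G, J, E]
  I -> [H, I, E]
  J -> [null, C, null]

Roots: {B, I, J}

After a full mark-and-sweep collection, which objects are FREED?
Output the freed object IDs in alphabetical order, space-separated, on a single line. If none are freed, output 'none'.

Roots: B I J
Mark B: refs=null J H, marked=B
Mark I: refs=H I E, marked=B I
Mark J: refs=null C null, marked=B I J
Mark H: refs=G J E, marked=B H I J
Mark E: refs=B, marked=B E H I J
Mark C: refs=I A C, marked=B C E H I J
Mark G: refs=H null, marked=B C E G H I J
Mark A: refs=null, marked=A B C E G H I J
Unmarked (collected): D F

Answer: D F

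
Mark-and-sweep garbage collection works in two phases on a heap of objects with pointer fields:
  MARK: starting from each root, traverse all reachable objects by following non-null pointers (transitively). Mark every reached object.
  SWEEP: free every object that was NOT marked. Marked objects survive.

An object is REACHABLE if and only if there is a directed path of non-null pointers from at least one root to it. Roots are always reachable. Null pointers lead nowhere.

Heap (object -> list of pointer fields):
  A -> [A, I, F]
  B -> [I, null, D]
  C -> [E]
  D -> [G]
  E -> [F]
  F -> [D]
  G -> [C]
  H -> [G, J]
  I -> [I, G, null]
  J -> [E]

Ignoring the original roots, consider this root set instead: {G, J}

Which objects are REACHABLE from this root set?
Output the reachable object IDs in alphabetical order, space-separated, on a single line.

Roots: G J
Mark G: refs=C, marked=G
Mark J: refs=E, marked=G J
Mark C: refs=E, marked=C G J
Mark E: refs=F, marked=C E G J
Mark F: refs=D, marked=C E F G J
Mark D: refs=G, marked=C D E F G J
Unmarked (collected): A B H I

Answer: C D E F G J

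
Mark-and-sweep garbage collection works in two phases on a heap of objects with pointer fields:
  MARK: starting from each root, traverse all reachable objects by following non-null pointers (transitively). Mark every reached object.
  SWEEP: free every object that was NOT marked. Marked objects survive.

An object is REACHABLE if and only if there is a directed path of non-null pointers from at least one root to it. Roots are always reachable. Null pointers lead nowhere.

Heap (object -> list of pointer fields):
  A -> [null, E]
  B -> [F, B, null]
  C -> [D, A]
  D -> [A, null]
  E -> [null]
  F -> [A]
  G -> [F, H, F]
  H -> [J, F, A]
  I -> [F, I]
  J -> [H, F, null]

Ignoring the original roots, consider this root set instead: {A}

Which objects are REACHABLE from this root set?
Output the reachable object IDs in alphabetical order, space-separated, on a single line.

Answer: A E

Derivation:
Roots: A
Mark A: refs=null E, marked=A
Mark E: refs=null, marked=A E
Unmarked (collected): B C D F G H I J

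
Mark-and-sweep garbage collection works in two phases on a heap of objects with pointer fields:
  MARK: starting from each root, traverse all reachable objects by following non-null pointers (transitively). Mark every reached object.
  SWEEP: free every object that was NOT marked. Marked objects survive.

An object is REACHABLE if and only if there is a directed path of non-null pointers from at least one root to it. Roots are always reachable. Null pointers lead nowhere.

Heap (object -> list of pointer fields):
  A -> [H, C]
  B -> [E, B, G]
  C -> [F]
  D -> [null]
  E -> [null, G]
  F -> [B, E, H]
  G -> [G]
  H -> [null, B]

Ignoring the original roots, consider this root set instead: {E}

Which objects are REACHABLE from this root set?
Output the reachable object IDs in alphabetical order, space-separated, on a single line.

Answer: E G

Derivation:
Roots: E
Mark E: refs=null G, marked=E
Mark G: refs=G, marked=E G
Unmarked (collected): A B C D F H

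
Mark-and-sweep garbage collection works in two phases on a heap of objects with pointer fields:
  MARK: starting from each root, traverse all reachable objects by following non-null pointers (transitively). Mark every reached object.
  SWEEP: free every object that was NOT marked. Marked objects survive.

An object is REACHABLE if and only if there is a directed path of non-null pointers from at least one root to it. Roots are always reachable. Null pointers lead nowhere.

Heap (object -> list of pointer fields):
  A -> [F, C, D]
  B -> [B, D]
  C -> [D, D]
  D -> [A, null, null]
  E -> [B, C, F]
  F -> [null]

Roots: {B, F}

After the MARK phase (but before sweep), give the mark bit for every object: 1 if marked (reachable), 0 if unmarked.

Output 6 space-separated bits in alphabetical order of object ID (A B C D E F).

Answer: 1 1 1 1 0 1

Derivation:
Roots: B F
Mark B: refs=B D, marked=B
Mark F: refs=null, marked=B F
Mark D: refs=A null null, marked=B D F
Mark A: refs=F C D, marked=A B D F
Mark C: refs=D D, marked=A B C D F
Unmarked (collected): E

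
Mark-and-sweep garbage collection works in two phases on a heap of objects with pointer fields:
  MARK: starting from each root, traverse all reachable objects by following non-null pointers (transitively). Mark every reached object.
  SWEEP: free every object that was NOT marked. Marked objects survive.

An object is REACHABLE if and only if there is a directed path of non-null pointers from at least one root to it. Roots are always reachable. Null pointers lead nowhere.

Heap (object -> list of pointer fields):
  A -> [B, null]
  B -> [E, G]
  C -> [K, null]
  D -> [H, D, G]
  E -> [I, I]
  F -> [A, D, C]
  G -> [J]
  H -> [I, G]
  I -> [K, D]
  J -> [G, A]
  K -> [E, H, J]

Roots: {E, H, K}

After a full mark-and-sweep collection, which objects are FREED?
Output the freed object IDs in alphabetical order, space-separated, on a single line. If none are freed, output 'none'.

Answer: C F

Derivation:
Roots: E H K
Mark E: refs=I I, marked=E
Mark H: refs=I G, marked=E H
Mark K: refs=E H J, marked=E H K
Mark I: refs=K D, marked=E H I K
Mark G: refs=J, marked=E G H I K
Mark J: refs=G A, marked=E G H I J K
Mark D: refs=H D G, marked=D E G H I J K
Mark A: refs=B null, marked=A D E G H I J K
Mark B: refs=E G, marked=A B D E G H I J K
Unmarked (collected): C F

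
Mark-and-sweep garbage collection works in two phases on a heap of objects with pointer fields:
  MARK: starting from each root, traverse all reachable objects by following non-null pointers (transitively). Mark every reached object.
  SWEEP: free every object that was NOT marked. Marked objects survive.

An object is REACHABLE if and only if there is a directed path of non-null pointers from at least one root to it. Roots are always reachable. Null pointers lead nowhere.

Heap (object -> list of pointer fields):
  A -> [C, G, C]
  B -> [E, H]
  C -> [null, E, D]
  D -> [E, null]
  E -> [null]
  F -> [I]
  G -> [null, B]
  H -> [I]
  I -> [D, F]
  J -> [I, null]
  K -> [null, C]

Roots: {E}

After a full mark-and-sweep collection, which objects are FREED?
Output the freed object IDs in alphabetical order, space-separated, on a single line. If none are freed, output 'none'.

Answer: A B C D F G H I J K

Derivation:
Roots: E
Mark E: refs=null, marked=E
Unmarked (collected): A B C D F G H I J K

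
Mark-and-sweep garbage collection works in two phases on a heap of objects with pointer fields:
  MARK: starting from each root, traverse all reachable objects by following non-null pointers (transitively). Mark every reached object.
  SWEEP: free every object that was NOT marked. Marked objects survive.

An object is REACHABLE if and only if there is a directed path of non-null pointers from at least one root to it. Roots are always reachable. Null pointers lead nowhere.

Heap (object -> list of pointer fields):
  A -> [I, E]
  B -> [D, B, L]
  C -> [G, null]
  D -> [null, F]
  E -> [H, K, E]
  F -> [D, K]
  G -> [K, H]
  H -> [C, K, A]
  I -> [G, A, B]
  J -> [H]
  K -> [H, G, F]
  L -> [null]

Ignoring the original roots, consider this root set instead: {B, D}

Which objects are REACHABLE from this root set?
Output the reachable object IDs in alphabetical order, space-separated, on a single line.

Answer: A B C D E F G H I K L

Derivation:
Roots: B D
Mark B: refs=D B L, marked=B
Mark D: refs=null F, marked=B D
Mark L: refs=null, marked=B D L
Mark F: refs=D K, marked=B D F L
Mark K: refs=H G F, marked=B D F K L
Mark H: refs=C K A, marked=B D F H K L
Mark G: refs=K H, marked=B D F G H K L
Mark C: refs=G null, marked=B C D F G H K L
Mark A: refs=I E, marked=A B C D F G H K L
Mark I: refs=G A B, marked=A B C D F G H I K L
Mark E: refs=H K E, marked=A B C D E F G H I K L
Unmarked (collected): J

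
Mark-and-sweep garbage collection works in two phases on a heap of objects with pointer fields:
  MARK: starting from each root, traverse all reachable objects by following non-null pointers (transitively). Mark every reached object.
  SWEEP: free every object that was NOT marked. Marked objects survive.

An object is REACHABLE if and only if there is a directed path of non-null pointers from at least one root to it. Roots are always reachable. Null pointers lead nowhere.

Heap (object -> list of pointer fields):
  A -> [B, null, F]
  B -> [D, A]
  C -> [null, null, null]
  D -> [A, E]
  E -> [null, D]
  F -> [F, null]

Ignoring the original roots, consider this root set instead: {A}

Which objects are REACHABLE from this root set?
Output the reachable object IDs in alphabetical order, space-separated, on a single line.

Roots: A
Mark A: refs=B null F, marked=A
Mark B: refs=D A, marked=A B
Mark F: refs=F null, marked=A B F
Mark D: refs=A E, marked=A B D F
Mark E: refs=null D, marked=A B D E F
Unmarked (collected): C

Answer: A B D E F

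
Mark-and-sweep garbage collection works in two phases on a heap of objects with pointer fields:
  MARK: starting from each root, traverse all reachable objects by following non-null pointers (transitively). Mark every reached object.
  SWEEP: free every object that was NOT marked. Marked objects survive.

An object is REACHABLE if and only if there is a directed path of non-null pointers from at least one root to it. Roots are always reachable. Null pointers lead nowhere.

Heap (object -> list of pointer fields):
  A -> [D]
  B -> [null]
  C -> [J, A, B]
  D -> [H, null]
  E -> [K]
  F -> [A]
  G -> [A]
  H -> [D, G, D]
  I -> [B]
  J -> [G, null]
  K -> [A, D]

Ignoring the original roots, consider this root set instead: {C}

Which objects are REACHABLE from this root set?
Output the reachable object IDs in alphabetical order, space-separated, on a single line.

Roots: C
Mark C: refs=J A B, marked=C
Mark J: refs=G null, marked=C J
Mark A: refs=D, marked=A C J
Mark B: refs=null, marked=A B C J
Mark G: refs=A, marked=A B C G J
Mark D: refs=H null, marked=A B C D G J
Mark H: refs=D G D, marked=A B C D G H J
Unmarked (collected): E F I K

Answer: A B C D G H J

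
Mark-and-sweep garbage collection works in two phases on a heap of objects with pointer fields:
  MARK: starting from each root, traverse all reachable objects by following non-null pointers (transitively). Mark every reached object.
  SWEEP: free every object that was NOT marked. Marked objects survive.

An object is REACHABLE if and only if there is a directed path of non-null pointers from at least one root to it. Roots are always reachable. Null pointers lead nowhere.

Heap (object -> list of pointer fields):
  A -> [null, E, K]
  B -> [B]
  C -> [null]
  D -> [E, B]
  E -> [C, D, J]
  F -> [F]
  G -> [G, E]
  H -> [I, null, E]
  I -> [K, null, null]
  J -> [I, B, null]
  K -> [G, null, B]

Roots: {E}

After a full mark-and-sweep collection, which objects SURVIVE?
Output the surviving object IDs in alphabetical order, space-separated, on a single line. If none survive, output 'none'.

Answer: B C D E G I J K

Derivation:
Roots: E
Mark E: refs=C D J, marked=E
Mark C: refs=null, marked=C E
Mark D: refs=E B, marked=C D E
Mark J: refs=I B null, marked=C D E J
Mark B: refs=B, marked=B C D E J
Mark I: refs=K null null, marked=B C D E I J
Mark K: refs=G null B, marked=B C D E I J K
Mark G: refs=G E, marked=B C D E G I J K
Unmarked (collected): A F H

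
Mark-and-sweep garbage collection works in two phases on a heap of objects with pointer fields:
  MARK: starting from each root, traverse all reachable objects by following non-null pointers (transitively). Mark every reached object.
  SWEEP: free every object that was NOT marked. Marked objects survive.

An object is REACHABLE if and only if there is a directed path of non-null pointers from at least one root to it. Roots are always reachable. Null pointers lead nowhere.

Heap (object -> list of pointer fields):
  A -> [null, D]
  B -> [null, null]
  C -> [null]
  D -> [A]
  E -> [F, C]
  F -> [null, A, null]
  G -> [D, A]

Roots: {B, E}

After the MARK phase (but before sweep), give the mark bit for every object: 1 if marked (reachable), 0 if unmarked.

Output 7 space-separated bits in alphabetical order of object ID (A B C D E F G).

Roots: B E
Mark B: refs=null null, marked=B
Mark E: refs=F C, marked=B E
Mark F: refs=null A null, marked=B E F
Mark C: refs=null, marked=B C E F
Mark A: refs=null D, marked=A B C E F
Mark D: refs=A, marked=A B C D E F
Unmarked (collected): G

Answer: 1 1 1 1 1 1 0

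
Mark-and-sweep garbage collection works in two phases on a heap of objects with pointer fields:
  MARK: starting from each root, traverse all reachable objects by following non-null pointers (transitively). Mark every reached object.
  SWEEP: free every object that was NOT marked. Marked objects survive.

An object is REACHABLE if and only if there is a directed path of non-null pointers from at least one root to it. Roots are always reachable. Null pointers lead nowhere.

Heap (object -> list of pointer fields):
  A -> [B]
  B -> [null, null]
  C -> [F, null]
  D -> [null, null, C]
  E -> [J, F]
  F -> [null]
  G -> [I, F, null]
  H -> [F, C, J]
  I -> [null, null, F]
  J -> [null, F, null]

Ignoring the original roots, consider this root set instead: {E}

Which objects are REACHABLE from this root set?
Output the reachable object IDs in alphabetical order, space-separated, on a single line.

Roots: E
Mark E: refs=J F, marked=E
Mark J: refs=null F null, marked=E J
Mark F: refs=null, marked=E F J
Unmarked (collected): A B C D G H I

Answer: E F J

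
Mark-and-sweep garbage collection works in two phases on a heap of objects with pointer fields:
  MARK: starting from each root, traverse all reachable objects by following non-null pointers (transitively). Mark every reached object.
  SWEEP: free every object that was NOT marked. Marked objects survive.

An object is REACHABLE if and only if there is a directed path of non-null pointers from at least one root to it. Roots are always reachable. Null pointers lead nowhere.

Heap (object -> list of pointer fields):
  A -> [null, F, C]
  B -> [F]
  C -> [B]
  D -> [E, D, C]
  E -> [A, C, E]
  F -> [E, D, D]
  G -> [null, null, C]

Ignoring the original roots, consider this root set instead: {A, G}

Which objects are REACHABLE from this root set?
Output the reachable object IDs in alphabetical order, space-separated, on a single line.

Roots: A G
Mark A: refs=null F C, marked=A
Mark G: refs=null null C, marked=A G
Mark F: refs=E D D, marked=A F G
Mark C: refs=B, marked=A C F G
Mark E: refs=A C E, marked=A C E F G
Mark D: refs=E D C, marked=A C D E F G
Mark B: refs=F, marked=A B C D E F G
Unmarked (collected): (none)

Answer: A B C D E F G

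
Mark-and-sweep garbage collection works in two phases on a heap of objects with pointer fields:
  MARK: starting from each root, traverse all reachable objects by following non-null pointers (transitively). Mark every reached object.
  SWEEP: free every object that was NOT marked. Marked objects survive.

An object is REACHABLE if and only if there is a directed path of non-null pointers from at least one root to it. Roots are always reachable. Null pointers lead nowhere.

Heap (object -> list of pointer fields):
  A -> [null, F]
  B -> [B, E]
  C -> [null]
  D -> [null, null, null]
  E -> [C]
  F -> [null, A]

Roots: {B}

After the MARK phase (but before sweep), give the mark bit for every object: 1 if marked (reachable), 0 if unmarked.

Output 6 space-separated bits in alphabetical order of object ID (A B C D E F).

Roots: B
Mark B: refs=B E, marked=B
Mark E: refs=C, marked=B E
Mark C: refs=null, marked=B C E
Unmarked (collected): A D F

Answer: 0 1 1 0 1 0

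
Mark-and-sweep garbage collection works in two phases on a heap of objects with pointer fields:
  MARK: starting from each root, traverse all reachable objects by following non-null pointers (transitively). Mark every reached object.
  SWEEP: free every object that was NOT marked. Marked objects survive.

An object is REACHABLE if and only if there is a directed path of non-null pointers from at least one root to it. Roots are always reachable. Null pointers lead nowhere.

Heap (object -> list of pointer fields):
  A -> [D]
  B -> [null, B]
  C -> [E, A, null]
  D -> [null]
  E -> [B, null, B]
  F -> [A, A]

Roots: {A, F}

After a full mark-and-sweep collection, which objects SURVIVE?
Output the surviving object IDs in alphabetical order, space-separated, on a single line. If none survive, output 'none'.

Answer: A D F

Derivation:
Roots: A F
Mark A: refs=D, marked=A
Mark F: refs=A A, marked=A F
Mark D: refs=null, marked=A D F
Unmarked (collected): B C E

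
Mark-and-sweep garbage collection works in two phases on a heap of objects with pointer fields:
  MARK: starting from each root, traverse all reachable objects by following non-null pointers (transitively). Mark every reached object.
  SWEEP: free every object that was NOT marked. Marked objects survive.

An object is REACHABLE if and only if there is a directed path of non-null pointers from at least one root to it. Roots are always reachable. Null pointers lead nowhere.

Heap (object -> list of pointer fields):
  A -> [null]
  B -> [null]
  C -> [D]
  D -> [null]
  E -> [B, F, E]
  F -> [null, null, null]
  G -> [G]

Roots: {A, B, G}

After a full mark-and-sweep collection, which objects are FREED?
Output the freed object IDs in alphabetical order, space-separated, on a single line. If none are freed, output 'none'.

Roots: A B G
Mark A: refs=null, marked=A
Mark B: refs=null, marked=A B
Mark G: refs=G, marked=A B G
Unmarked (collected): C D E F

Answer: C D E F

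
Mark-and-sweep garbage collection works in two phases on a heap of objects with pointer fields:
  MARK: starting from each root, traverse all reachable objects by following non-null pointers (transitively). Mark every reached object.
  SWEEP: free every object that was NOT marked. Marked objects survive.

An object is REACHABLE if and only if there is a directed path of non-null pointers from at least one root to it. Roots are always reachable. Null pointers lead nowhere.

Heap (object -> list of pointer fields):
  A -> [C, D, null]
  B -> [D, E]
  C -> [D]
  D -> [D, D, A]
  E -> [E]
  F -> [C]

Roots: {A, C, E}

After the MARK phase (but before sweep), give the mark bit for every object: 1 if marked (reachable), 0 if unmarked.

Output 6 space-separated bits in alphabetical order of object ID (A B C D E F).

Roots: A C E
Mark A: refs=C D null, marked=A
Mark C: refs=D, marked=A C
Mark E: refs=E, marked=A C E
Mark D: refs=D D A, marked=A C D E
Unmarked (collected): B F

Answer: 1 0 1 1 1 0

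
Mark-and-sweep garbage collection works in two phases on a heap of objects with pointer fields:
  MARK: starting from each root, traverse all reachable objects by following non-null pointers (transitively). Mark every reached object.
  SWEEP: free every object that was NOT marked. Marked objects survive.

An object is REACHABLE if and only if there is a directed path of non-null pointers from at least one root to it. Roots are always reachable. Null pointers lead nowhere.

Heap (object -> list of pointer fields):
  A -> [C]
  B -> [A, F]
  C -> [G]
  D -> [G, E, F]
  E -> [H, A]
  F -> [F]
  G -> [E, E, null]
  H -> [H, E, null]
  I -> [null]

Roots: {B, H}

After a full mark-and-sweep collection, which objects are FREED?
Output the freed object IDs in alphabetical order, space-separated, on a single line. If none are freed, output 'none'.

Roots: B H
Mark B: refs=A F, marked=B
Mark H: refs=H E null, marked=B H
Mark A: refs=C, marked=A B H
Mark F: refs=F, marked=A B F H
Mark E: refs=H A, marked=A B E F H
Mark C: refs=G, marked=A B C E F H
Mark G: refs=E E null, marked=A B C E F G H
Unmarked (collected): D I

Answer: D I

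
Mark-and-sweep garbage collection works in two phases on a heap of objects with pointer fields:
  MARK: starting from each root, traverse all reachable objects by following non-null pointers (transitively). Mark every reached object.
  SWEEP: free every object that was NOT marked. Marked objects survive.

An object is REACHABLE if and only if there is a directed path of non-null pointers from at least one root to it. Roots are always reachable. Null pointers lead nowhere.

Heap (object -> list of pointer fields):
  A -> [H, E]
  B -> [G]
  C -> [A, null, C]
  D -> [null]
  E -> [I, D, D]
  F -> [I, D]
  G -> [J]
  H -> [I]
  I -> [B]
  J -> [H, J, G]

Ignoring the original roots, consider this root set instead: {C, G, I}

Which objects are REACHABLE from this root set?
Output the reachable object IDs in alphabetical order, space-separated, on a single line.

Answer: A B C D E G H I J

Derivation:
Roots: C G I
Mark C: refs=A null C, marked=C
Mark G: refs=J, marked=C G
Mark I: refs=B, marked=C G I
Mark A: refs=H E, marked=A C G I
Mark J: refs=H J G, marked=A C G I J
Mark B: refs=G, marked=A B C G I J
Mark H: refs=I, marked=A B C G H I J
Mark E: refs=I D D, marked=A B C E G H I J
Mark D: refs=null, marked=A B C D E G H I J
Unmarked (collected): F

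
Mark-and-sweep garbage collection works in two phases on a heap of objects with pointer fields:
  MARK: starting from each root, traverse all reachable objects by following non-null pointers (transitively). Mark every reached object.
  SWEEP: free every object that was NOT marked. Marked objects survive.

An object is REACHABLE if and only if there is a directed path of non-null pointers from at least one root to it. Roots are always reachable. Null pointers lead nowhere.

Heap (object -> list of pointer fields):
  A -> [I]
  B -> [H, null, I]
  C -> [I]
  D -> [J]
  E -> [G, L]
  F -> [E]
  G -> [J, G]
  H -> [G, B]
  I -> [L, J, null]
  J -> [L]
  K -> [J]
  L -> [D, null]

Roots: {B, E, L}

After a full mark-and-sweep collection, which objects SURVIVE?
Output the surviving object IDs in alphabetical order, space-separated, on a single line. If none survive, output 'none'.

Answer: B D E G H I J L

Derivation:
Roots: B E L
Mark B: refs=H null I, marked=B
Mark E: refs=G L, marked=B E
Mark L: refs=D null, marked=B E L
Mark H: refs=G B, marked=B E H L
Mark I: refs=L J null, marked=B E H I L
Mark G: refs=J G, marked=B E G H I L
Mark D: refs=J, marked=B D E G H I L
Mark J: refs=L, marked=B D E G H I J L
Unmarked (collected): A C F K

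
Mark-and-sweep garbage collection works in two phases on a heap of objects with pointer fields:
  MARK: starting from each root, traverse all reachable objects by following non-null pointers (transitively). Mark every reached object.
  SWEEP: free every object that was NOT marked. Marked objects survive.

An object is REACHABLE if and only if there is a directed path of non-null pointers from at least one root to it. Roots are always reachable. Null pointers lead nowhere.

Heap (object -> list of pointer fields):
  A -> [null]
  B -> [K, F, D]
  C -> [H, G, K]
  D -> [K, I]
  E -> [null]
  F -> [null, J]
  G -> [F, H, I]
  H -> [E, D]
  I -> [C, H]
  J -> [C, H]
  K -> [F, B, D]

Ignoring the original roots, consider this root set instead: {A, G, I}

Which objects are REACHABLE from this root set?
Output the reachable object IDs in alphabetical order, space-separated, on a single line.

Answer: A B C D E F G H I J K

Derivation:
Roots: A G I
Mark A: refs=null, marked=A
Mark G: refs=F H I, marked=A G
Mark I: refs=C H, marked=A G I
Mark F: refs=null J, marked=A F G I
Mark H: refs=E D, marked=A F G H I
Mark C: refs=H G K, marked=A C F G H I
Mark J: refs=C H, marked=A C F G H I J
Mark E: refs=null, marked=A C E F G H I J
Mark D: refs=K I, marked=A C D E F G H I J
Mark K: refs=F B D, marked=A C D E F G H I J K
Mark B: refs=K F D, marked=A B C D E F G H I J K
Unmarked (collected): (none)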